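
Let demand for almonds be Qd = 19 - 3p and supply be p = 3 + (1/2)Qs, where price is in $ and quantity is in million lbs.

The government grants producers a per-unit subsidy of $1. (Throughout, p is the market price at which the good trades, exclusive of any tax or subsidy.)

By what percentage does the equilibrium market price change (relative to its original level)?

Solve the original market: 19 - 3p = 2p - 6, hence p = 5 and Q = 4.
Since sellers receive the price plus the subsidy, the effective supply curve becomes Qs = 2p - 4.
Equate the new curves: 19 - 3p = 2p - 4, giving 23 = 5p, p = 4.6, Q = 5.2.
%Δp = (4.6 − 5) / 5 × 100 = -8%.

-8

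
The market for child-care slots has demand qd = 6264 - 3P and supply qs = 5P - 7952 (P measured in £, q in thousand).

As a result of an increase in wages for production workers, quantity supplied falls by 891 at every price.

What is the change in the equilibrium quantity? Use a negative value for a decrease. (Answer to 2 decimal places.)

Solve the original market: 6264 - 3P = 5P - 7952, hence P = 1777 and q = 933.
After the shift, demand is qd = 6264 - 3P and supply is qs = 5P - 8843.
Clearing the new market: 6264 - 3P = 5P - 8843, so P = 1888.375 and q = 598.875.
Δq = 598.875 − 933 = -334.13.

-334.13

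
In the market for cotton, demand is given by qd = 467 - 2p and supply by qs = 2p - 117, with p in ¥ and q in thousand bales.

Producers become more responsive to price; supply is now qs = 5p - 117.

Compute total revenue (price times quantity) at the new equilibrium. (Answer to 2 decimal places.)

25040.49

Original equilibrium: 467 - 2p = 2p - 117 gives 584 = 4p, so p = 146 and q = 175.
The new curves are qd = 467 - 2p (demand) and qs = 5p - 117 (supply).
Equate the new curves: 467 - 2p = 5p - 117, giving 584 = 7p, p = 584/7 ≈ 83.4286, q = 2101/7 ≈ 300.1429.
New expenditure = 83.4286 × 300.1429 = 25040.49.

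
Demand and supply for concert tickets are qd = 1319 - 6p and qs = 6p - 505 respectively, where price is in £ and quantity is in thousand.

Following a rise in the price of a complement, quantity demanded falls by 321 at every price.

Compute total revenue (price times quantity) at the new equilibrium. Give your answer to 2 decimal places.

Solve the original market: 1319 - 6p = 6p - 505, hence p = 152 and q = 407.
The shock moves the curves to qd = 998 - 6p and qs = 6p - 505.
New equilibrium: 998 - 6p = 6p - 505 ⇒ 1503 = 12p ⇒ p = 125.25, q = 246.5.
New expenditure = 125.25 × 246.5 = 30874.13.

30874.13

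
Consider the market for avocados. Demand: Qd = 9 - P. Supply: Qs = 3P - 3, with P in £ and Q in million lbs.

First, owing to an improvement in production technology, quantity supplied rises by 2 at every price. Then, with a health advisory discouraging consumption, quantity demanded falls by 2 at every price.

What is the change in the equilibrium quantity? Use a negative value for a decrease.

-1

Solve the original market: 9 - P = 3P - 3, hence P = 3 and Q = 6.
With the change applied: demand Qd = 7 - P, supply Qs = 3P - 1.
Equate the new curves: 7 - P = 3P - 1, giving 8 = 4P, P = 2, Q = 5.
ΔQ = 5 − 6 = -1.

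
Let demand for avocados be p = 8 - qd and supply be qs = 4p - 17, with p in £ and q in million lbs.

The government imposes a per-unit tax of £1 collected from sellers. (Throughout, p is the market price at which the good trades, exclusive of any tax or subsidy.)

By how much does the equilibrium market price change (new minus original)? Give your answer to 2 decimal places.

Solve the original market: 8 - p = 4p - 17, hence p = 5 and q = 3.
Since sellers keep the price net of the tax, the effective supply curve becomes qs = 4p - 21.
New equilibrium: 8 - p = 4p - 21 ⇒ 29 = 5p ⇒ p = 5.8, q = 2.2.
Δp = 5.8 − 5 = +0.80.

+0.80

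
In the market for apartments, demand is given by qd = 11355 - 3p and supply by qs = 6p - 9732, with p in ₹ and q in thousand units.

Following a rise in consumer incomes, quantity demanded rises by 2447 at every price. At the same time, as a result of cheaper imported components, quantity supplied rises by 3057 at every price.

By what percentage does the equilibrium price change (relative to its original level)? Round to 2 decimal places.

-2.89

Before the shock: 11355 - 3p = 6p - 9732 ⇒ 21087 = 9p ⇒ p = 2343, q = 4326.
The shock moves the curves to qd = 13802 - 3p and qs = 6p - 6675.
Clearing the new market: 13802 - 3p = 6p - 6675, so p = 20477/9 ≈ 2275.2222 and q = 20929/3 ≈ 6976.3333.
%Δp = (2275.2222 − 2343) / 2343 × 100 = -2.89%.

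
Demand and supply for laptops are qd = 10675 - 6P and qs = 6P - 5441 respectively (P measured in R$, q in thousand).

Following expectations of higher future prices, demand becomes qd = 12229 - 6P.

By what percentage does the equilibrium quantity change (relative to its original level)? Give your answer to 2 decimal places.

Solve the original market: 10675 - 6P = 6P - 5441, hence P = 1343 and q = 2617.
The new curves are qd = 12229 - 6P (demand) and qs = 6P - 5441 (supply).
Setting them equal: 12229 - 6P = 6P - 5441 → 17670 = 12P, so P = 1472.5 and q = 3394.
%Δq = (3394 − 2617) / 2617 × 100 = +29.69%.

+29.69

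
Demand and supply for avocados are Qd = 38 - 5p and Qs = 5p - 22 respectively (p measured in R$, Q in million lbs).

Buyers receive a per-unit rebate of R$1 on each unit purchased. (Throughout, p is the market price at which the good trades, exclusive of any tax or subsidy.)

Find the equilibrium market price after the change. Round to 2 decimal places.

Original equilibrium: 38 - 5p = 5p - 22 gives 60 = 10p, so p = 6 and Q = 8.
Since buyers' out-of-pocket price is the market price minus the rebate, the effective demand curve becomes Qd = 43 - 5p.
Equate the new curves: 43 - 5p = 5p - 22, giving 65 = 10p, p = 6.5, Q = 10.5.

6.50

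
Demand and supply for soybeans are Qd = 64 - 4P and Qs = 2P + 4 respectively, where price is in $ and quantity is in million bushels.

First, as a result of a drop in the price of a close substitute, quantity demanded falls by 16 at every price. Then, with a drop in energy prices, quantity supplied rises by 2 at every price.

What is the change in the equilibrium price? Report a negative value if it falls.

Solve the original market: 64 - 4P = 2P + 4, hence P = 10 and Q = 24.
After the shift, demand is Qd = 48 - 4P and supply is Qs = 2P + 6.
Clearing the new market: 48 - 4P = 2P + 6, so P = 7 and Q = 20.
ΔP = 7 − 10 = -3.

-3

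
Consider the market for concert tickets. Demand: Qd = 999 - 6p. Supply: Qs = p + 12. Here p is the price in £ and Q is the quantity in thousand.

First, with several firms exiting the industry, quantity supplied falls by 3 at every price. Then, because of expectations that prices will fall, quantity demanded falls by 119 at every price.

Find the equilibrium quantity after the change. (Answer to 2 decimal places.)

Initially, 999 - 6p = p + 12, so 987 = 7p and p = 141, Q = 153.
The shock moves the curves to Qd = 880 - 6p and Qs = p + 9.
Setting them equal: 880 - 6p = p + 9 → 871 = 7p, so p = 871/7 ≈ 124.4286 and Q = 934/7 ≈ 133.4286.

133.43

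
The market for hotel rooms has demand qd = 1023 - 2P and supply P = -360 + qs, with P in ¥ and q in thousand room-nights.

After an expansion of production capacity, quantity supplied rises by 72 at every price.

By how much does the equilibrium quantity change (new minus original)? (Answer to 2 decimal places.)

Original equilibrium: 1023 - 2P = P + 360 gives 663 = 3P, so P = 221 and q = 581.
The new curves are qd = 1023 - 2P (demand) and qs = P + 432 (supply).
Setting them equal: 1023 - 2P = P + 432 → 591 = 3P, so P = 197 and q = 629.
Δq = 629 − 581 = +48.00.

+48.00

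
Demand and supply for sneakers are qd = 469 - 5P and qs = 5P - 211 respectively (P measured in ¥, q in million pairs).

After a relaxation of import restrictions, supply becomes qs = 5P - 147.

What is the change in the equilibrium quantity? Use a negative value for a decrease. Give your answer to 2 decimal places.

+32.00

Before the shock: 469 - 5P = 5P - 211 ⇒ 680 = 10P ⇒ P = 68, q = 129.
The shock moves the curves to qd = 469 - 5P and qs = 5P - 147.
New equilibrium: 469 - 5P = 5P - 147 ⇒ 616 = 10P ⇒ P = 61.6, q = 161.
Δq = 161 − 129 = +32.00.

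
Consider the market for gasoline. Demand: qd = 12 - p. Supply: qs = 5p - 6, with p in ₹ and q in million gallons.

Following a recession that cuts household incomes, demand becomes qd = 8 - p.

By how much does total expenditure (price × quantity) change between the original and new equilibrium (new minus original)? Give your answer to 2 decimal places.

Solve the original market: 12 - p = 5p - 6, hence p = 3 and q = 9.
After the shift, demand is qd = 8 - p and supply is qs = 5p - 6.
Clearing the new market: 8 - p = 5p - 6, so p = 7/3 ≈ 2.3333 and q = 17/3 ≈ 5.6667.
Expenditure moves from 3×9 = 27 to 2.3333×5.6667 = 13.2222; change = -13.78.

-13.78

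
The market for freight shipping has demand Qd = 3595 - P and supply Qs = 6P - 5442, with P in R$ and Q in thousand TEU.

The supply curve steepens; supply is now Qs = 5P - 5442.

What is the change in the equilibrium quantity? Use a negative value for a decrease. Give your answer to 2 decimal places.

Initially, 3595 - P = 6P - 5442, so 9037 = 7P and P = 1291, Q = 2304.
The new curves are Qd = 3595 - P (demand) and Qs = 5P - 5442 (supply).
Clearing the new market: 3595 - P = 5P - 5442, so P = 9037/6 ≈ 1506.1667 and Q = 12533/6 ≈ 2088.8333.
ΔQ = 2088.8333 − 2304 = -215.17.

-215.17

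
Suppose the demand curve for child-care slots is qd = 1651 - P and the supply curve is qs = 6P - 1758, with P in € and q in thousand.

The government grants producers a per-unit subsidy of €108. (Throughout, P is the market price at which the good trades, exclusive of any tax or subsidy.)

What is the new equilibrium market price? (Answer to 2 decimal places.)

Initially, 1651 - P = 6P - 1758, so 3409 = 7P and P = 487, q = 1164.
Since sellers receive the price plus the subsidy, the effective supply curve becomes qs = 6P - 1110.
Clearing the new market: 1651 - P = 6P - 1110, so P = 2761/7 ≈ 394.4286 and q = 8796/7 ≈ 1256.5714.

394.43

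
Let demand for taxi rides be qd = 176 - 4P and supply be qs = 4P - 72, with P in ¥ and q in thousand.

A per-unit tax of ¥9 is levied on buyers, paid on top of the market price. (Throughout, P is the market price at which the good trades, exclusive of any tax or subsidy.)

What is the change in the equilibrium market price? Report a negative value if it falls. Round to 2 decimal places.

Original equilibrium: 176 - 4P = 4P - 72 gives 248 = 8P, so P = 31 and q = 52.
Since buyers pay the price plus the tax, the effective demand curve becomes qd = 140 - 4P.
Setting them equal: 140 - 4P = 4P - 72 → 212 = 8P, so P = 26.5 and q = 34.
ΔP = 26.5 − 31 = -4.50.

-4.50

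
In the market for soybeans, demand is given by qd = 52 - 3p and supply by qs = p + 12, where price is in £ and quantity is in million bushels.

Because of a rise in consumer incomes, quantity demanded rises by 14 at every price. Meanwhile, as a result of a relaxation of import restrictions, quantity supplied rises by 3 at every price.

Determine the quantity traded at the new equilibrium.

27.75

Solve the original market: 52 - 3p = p + 12, hence p = 10 and q = 22.
With the change applied: demand qd = 66 - 3p, supply qs = p + 15.
Clearing the new market: 66 - 3p = p + 15, so p = 12.75 and q = 27.75.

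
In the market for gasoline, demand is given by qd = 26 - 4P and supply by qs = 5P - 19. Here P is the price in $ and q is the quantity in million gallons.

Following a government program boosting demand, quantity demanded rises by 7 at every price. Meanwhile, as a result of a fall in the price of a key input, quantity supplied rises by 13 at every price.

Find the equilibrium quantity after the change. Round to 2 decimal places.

Solve the original market: 26 - 4P = 5P - 19, hence P = 5 and q = 6.
The shock moves the curves to qd = 33 - 4P and qs = 5P - 6.
Clearing the new market: 33 - 4P = 5P - 6, so P = 13/3 ≈ 4.3333 and q = 47/3 ≈ 15.6667.

15.67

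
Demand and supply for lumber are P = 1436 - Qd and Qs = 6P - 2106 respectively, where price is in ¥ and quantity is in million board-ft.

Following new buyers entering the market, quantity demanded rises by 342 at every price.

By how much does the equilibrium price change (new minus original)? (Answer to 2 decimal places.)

+48.86

Solve the original market: 1436 - P = 6P - 2106, hence P = 506 and Q = 930.
The new curves are Qd = 1778 - P (demand) and Qs = 6P - 2106 (supply).
New equilibrium: 1778 - P = 6P - 2106 ⇒ 3884 = 7P ⇒ P = 3884/7 ≈ 554.8571, Q = 8562/7 ≈ 1223.1429.
ΔP = 554.8571 − 506 = +48.86.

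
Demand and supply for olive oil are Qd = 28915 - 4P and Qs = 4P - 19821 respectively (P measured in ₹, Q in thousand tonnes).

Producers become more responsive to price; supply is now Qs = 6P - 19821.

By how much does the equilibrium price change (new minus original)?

Original equilibrium: 28915 - 4P = 4P - 19821 gives 48736 = 8P, so P = 6092 and Q = 4547.
With the change applied: demand Qd = 28915 - 4P, supply Qs = 6P - 19821.
Equate the new curves: 28915 - 4P = 6P - 19821, giving 48736 = 10P, P = 4873.6, Q = 9420.6.
ΔP = 4873.6 − 6092 = -1218.4.

-1218.4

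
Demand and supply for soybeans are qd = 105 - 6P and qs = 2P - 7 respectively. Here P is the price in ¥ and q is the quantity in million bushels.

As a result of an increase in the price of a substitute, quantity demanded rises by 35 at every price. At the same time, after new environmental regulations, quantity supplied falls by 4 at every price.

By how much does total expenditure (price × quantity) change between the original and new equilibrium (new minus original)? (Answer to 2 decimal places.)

Initially, 105 - 6P = 2P - 7, so 112 = 8P and P = 14, q = 21.
After the shift, demand is qd = 140 - 6P and supply is qs = 2P - 11.
Clearing the new market: 140 - 6P = 2P - 11, so P = 18.875 and q = 26.75.
Expenditure moves from 14×21 = 294 to 18.875×26.75 = 504.90625; change = +210.91.

+210.91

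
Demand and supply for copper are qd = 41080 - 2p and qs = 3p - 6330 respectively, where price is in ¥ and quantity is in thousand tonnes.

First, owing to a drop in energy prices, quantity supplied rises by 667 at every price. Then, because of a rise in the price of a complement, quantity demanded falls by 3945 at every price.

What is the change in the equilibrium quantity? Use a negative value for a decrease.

Initially, 41080 - 2p = 3p - 6330, so 47410 = 5p and p = 9482, q = 22116.
The new curves are qd = 37135 - 2p (demand) and qs = 3p - 5663 (supply).
New equilibrium: 37135 - 2p = 3p - 5663 ⇒ 42798 = 5p ⇒ p = 8559.6, q = 20015.8.
Δq = 20015.8 − 22116 = -2100.2.

-2100.2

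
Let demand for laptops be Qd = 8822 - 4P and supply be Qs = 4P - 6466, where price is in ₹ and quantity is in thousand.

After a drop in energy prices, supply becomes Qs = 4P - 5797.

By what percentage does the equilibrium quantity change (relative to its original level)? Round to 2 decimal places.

+28.40

Solve the original market: 8822 - 4P = 4P - 6466, hence P = 1911 and Q = 1178.
The new curves are Qd = 8822 - 4P (demand) and Qs = 4P - 5797 (supply).
New equilibrium: 8822 - 4P = 4P - 5797 ⇒ 14619 = 8P ⇒ P = 1827.375, Q = 1512.5.
%ΔQ = (1512.5 − 1178) / 1178 × 100 = +28.40%.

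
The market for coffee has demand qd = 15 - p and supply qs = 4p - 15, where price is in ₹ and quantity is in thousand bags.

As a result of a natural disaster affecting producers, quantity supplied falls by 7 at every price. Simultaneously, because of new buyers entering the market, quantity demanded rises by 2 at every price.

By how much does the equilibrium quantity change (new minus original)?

+0.2

Original equilibrium: 15 - p = 4p - 15 gives 30 = 5p, so p = 6 and q = 9.
The shock moves the curves to qd = 17 - p and qs = 4p - 22.
Setting them equal: 17 - p = 4p - 22 → 39 = 5p, so p = 7.8 and q = 9.2.
Δq = 9.2 − 9 = +0.2.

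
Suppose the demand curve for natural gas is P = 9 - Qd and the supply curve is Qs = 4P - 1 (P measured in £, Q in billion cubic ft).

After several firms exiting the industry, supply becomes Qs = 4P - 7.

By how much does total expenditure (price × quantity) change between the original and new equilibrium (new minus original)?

+4.56

Original equilibrium: 9 - P = 4P - 1 gives 10 = 5P, so P = 2 and Q = 7.
The shock moves the curves to Qd = 9 - P and Qs = 4P - 7.
Clearing the new market: 9 - P = 4P - 7, so P = 3.2 and Q = 5.8.
Expenditure moves from 2×7 = 14 to 3.2×5.8 = 18.56; change = +4.56.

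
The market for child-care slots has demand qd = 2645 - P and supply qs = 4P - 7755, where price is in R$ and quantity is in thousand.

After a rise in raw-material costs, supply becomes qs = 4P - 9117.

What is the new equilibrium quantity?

292.6

Original equilibrium: 2645 - P = 4P - 7755 gives 10400 = 5P, so P = 2080 and q = 565.
The shock moves the curves to qd = 2645 - P and qs = 4P - 9117.
Clearing the new market: 2645 - P = 4P - 9117, so P = 2352.4 and q = 292.6.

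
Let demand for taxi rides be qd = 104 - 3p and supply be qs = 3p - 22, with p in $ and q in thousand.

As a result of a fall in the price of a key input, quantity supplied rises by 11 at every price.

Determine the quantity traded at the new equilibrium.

Original equilibrium: 104 - 3p = 3p - 22 gives 126 = 6p, so p = 21 and q = 41.
The shock moves the curves to qd = 104 - 3p and qs = 3p - 11.
Setting them equal: 104 - 3p = 3p - 11 → 115 = 6p, so p = 115/6 ≈ 19.1667 and q = 46.5.

46.5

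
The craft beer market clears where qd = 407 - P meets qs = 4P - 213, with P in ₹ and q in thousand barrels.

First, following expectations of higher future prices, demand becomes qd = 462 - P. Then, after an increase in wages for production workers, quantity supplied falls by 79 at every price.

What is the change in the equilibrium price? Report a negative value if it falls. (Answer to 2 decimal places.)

Before the shock: 407 - P = 4P - 213 ⇒ 620 = 5P ⇒ P = 124, q = 283.
The shock moves the curves to qd = 462 - P and qs = 4P - 292.
Equate the new curves: 462 - P = 4P - 292, giving 754 = 5P, P = 150.8, q = 311.2.
ΔP = 150.8 − 124 = +26.80.

+26.80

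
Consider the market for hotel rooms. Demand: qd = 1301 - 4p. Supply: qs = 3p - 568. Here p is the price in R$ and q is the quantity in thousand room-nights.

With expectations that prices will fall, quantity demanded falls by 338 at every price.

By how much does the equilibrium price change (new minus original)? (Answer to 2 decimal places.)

-48.29

Original equilibrium: 1301 - 4p = 3p - 568 gives 1869 = 7p, so p = 267 and q = 233.
The new curves are qd = 963 - 4p (demand) and qs = 3p - 568 (supply).
Setting them equal: 963 - 4p = 3p - 568 → 1531 = 7p, so p = 1531/7 ≈ 218.7143 and q = 617/7 ≈ 88.1429.
Δp = 218.7143 − 267 = -48.29.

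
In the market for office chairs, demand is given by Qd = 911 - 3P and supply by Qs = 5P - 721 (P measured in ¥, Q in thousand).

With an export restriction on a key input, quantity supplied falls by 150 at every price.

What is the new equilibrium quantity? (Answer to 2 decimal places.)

Solve the original market: 911 - 3P = 5P - 721, hence P = 204 and Q = 299.
The new curves are Qd = 911 - 3P (demand) and Qs = 5P - 871 (supply).
New equilibrium: 911 - 3P = 5P - 871 ⇒ 1782 = 8P ⇒ P = 222.75, Q = 242.75.

242.75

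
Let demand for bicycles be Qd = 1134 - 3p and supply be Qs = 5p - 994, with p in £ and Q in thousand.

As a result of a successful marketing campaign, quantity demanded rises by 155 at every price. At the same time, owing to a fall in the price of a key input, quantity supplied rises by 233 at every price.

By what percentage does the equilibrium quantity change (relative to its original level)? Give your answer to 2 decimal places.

+54.84

Solve the original market: 1134 - 3p = 5p - 994, hence p = 266 and Q = 336.
The new curves are Qd = 1289 - 3p (demand) and Qs = 5p - 761 (supply).
Clearing the new market: 1289 - 3p = 5p - 761, so p = 256.25 and Q = 520.25.
%ΔQ = (520.25 − 336) / 336 × 100 = +54.84%.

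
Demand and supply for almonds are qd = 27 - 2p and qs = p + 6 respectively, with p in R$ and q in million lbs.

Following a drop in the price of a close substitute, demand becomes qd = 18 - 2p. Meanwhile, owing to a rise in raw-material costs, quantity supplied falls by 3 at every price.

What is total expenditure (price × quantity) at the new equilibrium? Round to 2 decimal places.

Initially, 27 - 2p = p + 6, so 21 = 3p and p = 7, q = 13.
With the change applied: demand qd = 18 - 2p, supply qs = p + 3.
New equilibrium: 18 - 2p = p + 3 ⇒ 15 = 3p ⇒ p = 5, q = 8.
New expenditure = 5 × 8 = 40.00.

40.00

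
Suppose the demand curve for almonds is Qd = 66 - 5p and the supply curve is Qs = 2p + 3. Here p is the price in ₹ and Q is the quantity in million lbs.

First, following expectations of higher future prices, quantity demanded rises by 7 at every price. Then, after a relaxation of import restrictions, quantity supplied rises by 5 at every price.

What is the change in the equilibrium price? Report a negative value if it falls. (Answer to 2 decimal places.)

+0.29

Solve the original market: 66 - 5p = 2p + 3, hence p = 9 and Q = 21.
The shock moves the curves to Qd = 73 - 5p and Qs = 2p + 8.
Setting them equal: 73 - 5p = 2p + 8 → 65 = 7p, so p = 65/7 ≈ 9.2857 and Q = 186/7 ≈ 26.5714.
Δp = 9.2857 − 9 = +0.29.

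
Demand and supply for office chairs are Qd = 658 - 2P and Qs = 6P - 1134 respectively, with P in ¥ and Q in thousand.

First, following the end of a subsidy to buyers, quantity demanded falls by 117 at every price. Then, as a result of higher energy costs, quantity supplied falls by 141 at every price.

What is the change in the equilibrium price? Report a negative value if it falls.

+3

Before the shock: 658 - 2P = 6P - 1134 ⇒ 1792 = 8P ⇒ P = 224, Q = 210.
With the change applied: demand Qd = 541 - 2P, supply Qs = 6P - 1275.
Equate the new curves: 541 - 2P = 6P - 1275, giving 1816 = 8P, P = 227, Q = 87.
ΔP = 227 − 224 = +3.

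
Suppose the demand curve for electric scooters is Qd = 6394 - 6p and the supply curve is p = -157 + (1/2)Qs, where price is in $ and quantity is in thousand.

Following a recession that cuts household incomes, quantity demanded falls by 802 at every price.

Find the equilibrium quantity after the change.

Initially, 6394 - 6p = 2p + 314, so 6080 = 8p and p = 760, Q = 1834.
The shock moves the curves to Qd = 5592 - 6p and Qs = 2p + 314.
Setting them equal: 5592 - 6p = 2p + 314 → 5278 = 8p, so p = 659.75 and Q = 1633.5.

1633.5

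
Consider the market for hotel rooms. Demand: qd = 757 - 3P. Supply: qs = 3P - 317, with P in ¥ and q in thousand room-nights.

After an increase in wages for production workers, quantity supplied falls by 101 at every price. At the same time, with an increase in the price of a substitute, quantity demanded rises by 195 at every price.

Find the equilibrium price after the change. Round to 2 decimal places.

Before the shock: 757 - 3P = 3P - 317 ⇒ 1074 = 6P ⇒ P = 179, q = 220.
With the change applied: demand qd = 952 - 3P, supply qs = 3P - 418.
Equate the new curves: 952 - 3P = 3P - 418, giving 1370 = 6P, P = 685/3 ≈ 228.3333, q = 267.

228.33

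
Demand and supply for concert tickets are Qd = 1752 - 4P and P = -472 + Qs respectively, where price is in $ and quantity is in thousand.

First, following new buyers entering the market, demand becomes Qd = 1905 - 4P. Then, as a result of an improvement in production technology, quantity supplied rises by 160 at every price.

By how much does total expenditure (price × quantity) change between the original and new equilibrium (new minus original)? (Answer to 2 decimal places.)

Solve the original market: 1752 - 4P = P + 472, hence P = 256 and Q = 728.
The new curves are Qd = 1905 - 4P (demand) and Qs = P + 632 (supply).
Setting them equal: 1905 - 4P = P + 632 → 1273 = 5P, so P = 254.6 and Q = 886.6.
Expenditure moves from 256×728 = 186368 to 254.6×886.6 = 225728.36; change = +39360.36.

+39360.36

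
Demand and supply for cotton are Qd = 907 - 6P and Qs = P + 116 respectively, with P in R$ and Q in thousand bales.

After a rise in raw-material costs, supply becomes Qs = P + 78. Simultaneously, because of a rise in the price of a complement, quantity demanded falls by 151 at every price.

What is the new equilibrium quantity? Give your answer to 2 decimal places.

174.86

Before the shock: 907 - 6P = P + 116 ⇒ 791 = 7P ⇒ P = 113, Q = 229.
The new curves are Qd = 756 - 6P (demand) and Qs = P + 78 (supply).
New equilibrium: 756 - 6P = P + 78 ⇒ 678 = 7P ⇒ P = 678/7 ≈ 96.8571, Q = 1224/7 ≈ 174.8571.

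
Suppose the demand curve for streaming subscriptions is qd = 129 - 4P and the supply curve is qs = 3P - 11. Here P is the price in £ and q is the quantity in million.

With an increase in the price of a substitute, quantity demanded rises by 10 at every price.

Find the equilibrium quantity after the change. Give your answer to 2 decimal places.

53.29

Solve the original market: 129 - 4P = 3P - 11, hence P = 20 and q = 49.
With the change applied: demand qd = 139 - 4P, supply qs = 3P - 11.
Setting them equal: 139 - 4P = 3P - 11 → 150 = 7P, so P = 150/7 ≈ 21.4286 and q = 373/7 ≈ 53.2857.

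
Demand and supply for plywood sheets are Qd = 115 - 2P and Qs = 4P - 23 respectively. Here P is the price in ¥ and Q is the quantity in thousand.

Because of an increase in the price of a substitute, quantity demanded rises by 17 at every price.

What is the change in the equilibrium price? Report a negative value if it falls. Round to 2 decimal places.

+2.83

Before the shock: 115 - 2P = 4P - 23 ⇒ 138 = 6P ⇒ P = 23, Q = 69.
After the shift, demand is Qd = 132 - 2P and supply is Qs = 4P - 23.
Clearing the new market: 132 - 2P = 4P - 23, so P = 155/6 ≈ 25.8333 and Q = 241/3 ≈ 80.3333.
ΔP = 25.8333 − 23 = +2.83.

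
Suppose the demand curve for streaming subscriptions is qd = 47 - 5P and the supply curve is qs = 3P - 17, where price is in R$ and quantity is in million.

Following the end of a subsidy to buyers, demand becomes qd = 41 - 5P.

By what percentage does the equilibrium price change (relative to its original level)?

-9.375

Solve the original market: 47 - 5P = 3P - 17, hence P = 8 and q = 7.
The shock moves the curves to qd = 41 - 5P and qs = 3P - 17.
Equate the new curves: 41 - 5P = 3P - 17, giving 58 = 8P, P = 7.25, q = 4.75.
%ΔP = (7.25 − 8) / 8 × 100 = -9.375%.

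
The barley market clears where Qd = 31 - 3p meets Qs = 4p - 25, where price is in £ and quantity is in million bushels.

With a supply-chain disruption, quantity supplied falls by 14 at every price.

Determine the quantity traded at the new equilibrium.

Before the shock: 31 - 3p = 4p - 25 ⇒ 56 = 7p ⇒ p = 8, Q = 7.
The shock moves the curves to Qd = 31 - 3p and Qs = 4p - 39.
Equate the new curves: 31 - 3p = 4p - 39, giving 70 = 7p, p = 10, Q = 1.

1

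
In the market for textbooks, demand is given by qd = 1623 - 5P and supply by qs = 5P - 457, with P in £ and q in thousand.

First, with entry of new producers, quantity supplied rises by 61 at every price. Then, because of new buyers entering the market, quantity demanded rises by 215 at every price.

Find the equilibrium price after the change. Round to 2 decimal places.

Initially, 1623 - 5P = 5P - 457, so 2080 = 10P and P = 208, q = 583.
After the shift, demand is qd = 1838 - 5P and supply is qs = 5P - 396.
New equilibrium: 1838 - 5P = 5P - 396 ⇒ 2234 = 10P ⇒ P = 223.4, q = 721.

223.40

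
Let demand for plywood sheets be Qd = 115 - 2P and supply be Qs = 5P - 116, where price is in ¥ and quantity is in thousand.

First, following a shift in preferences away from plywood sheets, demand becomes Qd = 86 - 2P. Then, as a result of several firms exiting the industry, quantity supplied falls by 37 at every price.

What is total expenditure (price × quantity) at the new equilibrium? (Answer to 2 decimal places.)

Before the shock: 115 - 2P = 5P - 116 ⇒ 231 = 7P ⇒ P = 33, Q = 49.
After the shift, demand is Qd = 86 - 2P and supply is Qs = 5P - 153.
New equilibrium: 86 - 2P = 5P - 153 ⇒ 239 = 7P ⇒ P = 239/7 ≈ 34.1429, Q = 124/7 ≈ 17.7143.
New expenditure = 34.1429 × 17.7143 = 604.82.

604.82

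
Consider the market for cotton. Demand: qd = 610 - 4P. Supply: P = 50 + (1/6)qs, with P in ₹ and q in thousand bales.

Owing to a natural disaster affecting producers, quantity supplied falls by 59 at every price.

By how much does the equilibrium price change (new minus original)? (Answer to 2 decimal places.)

Before the shock: 610 - 4P = 6P - 300 ⇒ 910 = 10P ⇒ P = 91, q = 246.
With the change applied: demand qd = 610 - 4P, supply qs = 6P - 359.
New equilibrium: 610 - 4P = 6P - 359 ⇒ 969 = 10P ⇒ P = 96.9, q = 222.4.
ΔP = 96.9 − 91 = +5.90.

+5.90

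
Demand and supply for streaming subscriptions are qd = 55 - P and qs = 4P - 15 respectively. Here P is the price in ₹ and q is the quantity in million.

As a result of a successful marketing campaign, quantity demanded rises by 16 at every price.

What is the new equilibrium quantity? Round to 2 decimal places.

53.80

Initially, 55 - P = 4P - 15, so 70 = 5P and P = 14, q = 41.
After the shift, demand is qd = 71 - P and supply is qs = 4P - 15.
Clearing the new market: 71 - P = 4P - 15, so P = 17.2 and q = 53.8.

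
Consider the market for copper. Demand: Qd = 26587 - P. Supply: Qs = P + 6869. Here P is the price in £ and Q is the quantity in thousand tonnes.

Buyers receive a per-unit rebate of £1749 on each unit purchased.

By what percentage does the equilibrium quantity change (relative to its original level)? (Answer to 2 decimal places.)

+5.23

Before the shock: 26587 - P = P + 6869 ⇒ 19718 = 2P ⇒ P = 9859, Q = 16728.
Since buyers' out-of-pocket price is the market price minus the rebate, the effective demand curve becomes Qd = 28336 - P.
Setting them equal: 28336 - P = P + 6869 → 21467 = 2P, so P = 10733.5 and Q = 17602.5.
%ΔQ = (17602.5 − 16728) / 16728 × 100 = +5.23%.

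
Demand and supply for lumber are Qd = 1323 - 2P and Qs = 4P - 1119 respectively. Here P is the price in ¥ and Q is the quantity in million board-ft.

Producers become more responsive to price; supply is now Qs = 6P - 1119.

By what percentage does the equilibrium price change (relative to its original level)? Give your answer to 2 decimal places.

Before the shock: 1323 - 2P = 4P - 1119 ⇒ 2442 = 6P ⇒ P = 407, Q = 509.
The new curves are Qd = 1323 - 2P (demand) and Qs = 6P - 1119 (supply).
Setting them equal: 1323 - 2P = 6P - 1119 → 2442 = 8P, so P = 305.25 and Q = 712.5.
%ΔP = (305.25 − 407) / 407 × 100 = -25.00%.

-25.00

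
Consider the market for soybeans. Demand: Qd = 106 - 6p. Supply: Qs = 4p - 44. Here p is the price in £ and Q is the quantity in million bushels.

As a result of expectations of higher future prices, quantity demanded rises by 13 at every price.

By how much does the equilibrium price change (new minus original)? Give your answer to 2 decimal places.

+1.30

Original equilibrium: 106 - 6p = 4p - 44 gives 150 = 10p, so p = 15 and Q = 16.
The new curves are Qd = 119 - 6p (demand) and Qs = 4p - 44 (supply).
Setting them equal: 119 - 6p = 4p - 44 → 163 = 10p, so p = 16.3 and Q = 21.2.
Δp = 16.3 − 15 = +1.30.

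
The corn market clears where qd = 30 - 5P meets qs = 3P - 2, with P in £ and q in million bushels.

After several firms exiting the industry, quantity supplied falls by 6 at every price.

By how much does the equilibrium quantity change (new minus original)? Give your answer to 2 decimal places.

-3.75

Initially, 30 - 5P = 3P - 2, so 32 = 8P and P = 4, q = 10.
With the change applied: demand qd = 30 - 5P, supply qs = 3P - 8.
Setting them equal: 30 - 5P = 3P - 8 → 38 = 8P, so P = 4.75 and q = 6.25.
Δq = 6.25 − 10 = -3.75.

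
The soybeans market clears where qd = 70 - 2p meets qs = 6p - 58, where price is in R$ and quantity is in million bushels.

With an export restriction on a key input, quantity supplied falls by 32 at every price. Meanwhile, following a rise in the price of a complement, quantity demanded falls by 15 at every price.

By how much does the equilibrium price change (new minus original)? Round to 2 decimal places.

Solve the original market: 70 - 2p = 6p - 58, hence p = 16 and q = 38.
The shock moves the curves to qd = 55 - 2p and qs = 6p - 90.
Setting them equal: 55 - 2p = 6p - 90 → 145 = 8p, so p = 18.125 and q = 18.75.
Δp = 18.125 − 16 = +2.13.

+2.13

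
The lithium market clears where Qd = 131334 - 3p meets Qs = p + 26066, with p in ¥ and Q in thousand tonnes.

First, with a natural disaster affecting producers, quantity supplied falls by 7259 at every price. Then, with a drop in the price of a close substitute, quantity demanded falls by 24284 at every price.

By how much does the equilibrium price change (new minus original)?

-4256.25

Original equilibrium: 131334 - 3p = p + 26066 gives 105268 = 4p, so p = 26317 and Q = 52383.
With the change applied: demand Qd = 107050 - 3p, supply Qs = p + 18807.
Equate the new curves: 107050 - 3p = p + 18807, giving 88243 = 4p, p = 22060.75, Q = 40867.75.
Δp = 22060.75 − 26317 = -4256.25.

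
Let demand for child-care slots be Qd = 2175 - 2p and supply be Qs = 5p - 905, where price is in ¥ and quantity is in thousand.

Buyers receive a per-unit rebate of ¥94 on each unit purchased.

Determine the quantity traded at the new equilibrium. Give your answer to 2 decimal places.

Initially, 2175 - 2p = 5p - 905, so 3080 = 7p and p = 440, Q = 1295.
Since buyers' out-of-pocket price is the market price minus the rebate, the effective demand curve becomes Qd = 2363 - 2p.
Equate the new curves: 2363 - 2p = 5p - 905, giving 3268 = 7p, p = 3268/7 ≈ 466.8571, Q = 10005/7 ≈ 1429.2857.

1429.29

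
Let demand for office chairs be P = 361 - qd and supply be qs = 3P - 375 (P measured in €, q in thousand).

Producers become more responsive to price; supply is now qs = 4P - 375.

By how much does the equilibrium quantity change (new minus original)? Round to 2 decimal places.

+36.80

Before the shock: 361 - P = 3P - 375 ⇒ 736 = 4P ⇒ P = 184, q = 177.
With the change applied: demand qd = 361 - P, supply qs = 4P - 375.
Equate the new curves: 361 - P = 4P - 375, giving 736 = 5P, P = 147.2, q = 213.8.
Δq = 213.8 − 177 = +36.80.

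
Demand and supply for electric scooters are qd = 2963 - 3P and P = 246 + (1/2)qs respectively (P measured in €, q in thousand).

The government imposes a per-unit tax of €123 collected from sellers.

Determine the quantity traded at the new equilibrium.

Before the shock: 2963 - 3P = 2P - 492 ⇒ 3455 = 5P ⇒ P = 691, q = 890.
Since sellers keep the price net of the tax, the effective supply curve becomes qs = 2P - 738.
Setting them equal: 2963 - 3P = 2P - 738 → 3701 = 5P, so P = 740.2 and q = 742.4.

742.4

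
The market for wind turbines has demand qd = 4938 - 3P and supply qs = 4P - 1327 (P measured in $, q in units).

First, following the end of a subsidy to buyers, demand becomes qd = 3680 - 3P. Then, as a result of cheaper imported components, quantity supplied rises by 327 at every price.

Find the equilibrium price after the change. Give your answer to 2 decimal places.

668.57

Before the shock: 4938 - 3P = 4P - 1327 ⇒ 6265 = 7P ⇒ P = 895, q = 2253.
The new curves are qd = 3680 - 3P (demand) and qs = 4P - 1000 (supply).
Equate the new curves: 3680 - 3P = 4P - 1000, giving 4680 = 7P, P = 4680/7 ≈ 668.5714, q = 11720/7 ≈ 1674.2857.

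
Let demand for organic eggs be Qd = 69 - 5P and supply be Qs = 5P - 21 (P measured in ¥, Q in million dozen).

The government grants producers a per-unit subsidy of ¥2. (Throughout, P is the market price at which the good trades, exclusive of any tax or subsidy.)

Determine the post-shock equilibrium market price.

8

Before the shock: 69 - 5P = 5P - 21 ⇒ 90 = 10P ⇒ P = 9, Q = 24.
Since sellers receive the price plus the subsidy, the effective supply curve becomes Qs = 5P - 11.
Equate the new curves: 69 - 5P = 5P - 11, giving 80 = 10P, P = 8, Q = 29.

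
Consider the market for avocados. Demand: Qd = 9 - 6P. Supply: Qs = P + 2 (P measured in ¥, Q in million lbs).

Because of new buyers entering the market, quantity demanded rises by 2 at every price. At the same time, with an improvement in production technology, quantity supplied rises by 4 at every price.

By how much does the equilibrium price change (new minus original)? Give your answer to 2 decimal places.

Original equilibrium: 9 - 6P = P + 2 gives 7 = 7P, so P = 1 and Q = 3.
The shock moves the curves to Qd = 11 - 6P and Qs = P + 6.
Clearing the new market: 11 - 6P = P + 6, so P = 5/7 ≈ 0.7143 and Q = 47/7 ≈ 6.7143.
ΔP = 0.7143 − 1 = -0.29.

-0.29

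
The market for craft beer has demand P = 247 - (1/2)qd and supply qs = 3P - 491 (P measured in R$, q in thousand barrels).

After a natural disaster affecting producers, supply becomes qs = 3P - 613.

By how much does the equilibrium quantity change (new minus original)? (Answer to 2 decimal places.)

Initially, 494 - 2P = 3P - 491, so 985 = 5P and P = 197, q = 100.
The shock moves the curves to qd = 494 - 2P and qs = 3P - 613.
Equate the new curves: 494 - 2P = 3P - 613, giving 1107 = 5P, P = 221.4, q = 51.2.
Δq = 51.2 − 100 = -48.80.

-48.80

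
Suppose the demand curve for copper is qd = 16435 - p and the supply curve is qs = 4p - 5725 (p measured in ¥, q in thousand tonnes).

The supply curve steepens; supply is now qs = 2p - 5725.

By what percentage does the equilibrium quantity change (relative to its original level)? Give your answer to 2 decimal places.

Initially, 16435 - p = 4p - 5725, so 22160 = 5p and p = 4432, q = 12003.
With the change applied: demand qd = 16435 - p, supply qs = 2p - 5725.
Setting them equal: 16435 - p = 2p - 5725 → 22160 = 3p, so p = 22160/3 ≈ 7386.6667 and q = 27145/3 ≈ 9048.3333.
%Δq = (9048.3333 − 12003) / 12003 × 100 = -24.62%.

-24.62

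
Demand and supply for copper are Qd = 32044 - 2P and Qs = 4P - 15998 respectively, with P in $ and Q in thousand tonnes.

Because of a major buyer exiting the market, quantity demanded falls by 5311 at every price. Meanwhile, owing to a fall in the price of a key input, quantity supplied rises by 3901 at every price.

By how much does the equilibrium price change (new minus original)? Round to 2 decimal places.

Solve the original market: 32044 - 2P = 4P - 15998, hence P = 8007 and Q = 16030.
The new curves are Qd = 26733 - 2P (demand) and Qs = 4P - 12097 (supply).
Equate the new curves: 26733 - 2P = 4P - 12097, giving 38830 = 6P, P = 19415/3 ≈ 6471.6667, Q = 41369/3 ≈ 13789.6667.
ΔP = 6471.6667 − 8007 = -1535.33.

-1535.33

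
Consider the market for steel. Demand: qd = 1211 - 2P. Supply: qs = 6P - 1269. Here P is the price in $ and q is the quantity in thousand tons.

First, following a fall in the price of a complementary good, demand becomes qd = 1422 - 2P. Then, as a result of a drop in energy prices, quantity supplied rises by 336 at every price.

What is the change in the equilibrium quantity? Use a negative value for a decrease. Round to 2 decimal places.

Solve the original market: 1211 - 2P = 6P - 1269, hence P = 310 and q = 591.
With the change applied: demand qd = 1422 - 2P, supply qs = 6P - 933.
Equate the new curves: 1422 - 2P = 6P - 933, giving 2355 = 8P, P = 294.375, q = 833.25.
Δq = 833.25 − 591 = +242.25.

+242.25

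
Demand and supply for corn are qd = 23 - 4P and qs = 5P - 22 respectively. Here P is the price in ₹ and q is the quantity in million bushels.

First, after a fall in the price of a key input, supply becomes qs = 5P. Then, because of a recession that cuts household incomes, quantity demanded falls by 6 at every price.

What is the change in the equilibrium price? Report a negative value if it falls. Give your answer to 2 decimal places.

-3.11

Initially, 23 - 4P = 5P - 22, so 45 = 9P and P = 5, q = 3.
The shock moves the curves to qd = 17 - 4P and qs = 5P.
Setting them equal: 17 - 4P = 5P → 17 = 9P, so P = 17/9 ≈ 1.8889 and q = 85/9 ≈ 9.4444.
ΔP = 1.8889 − 5 = -3.11.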